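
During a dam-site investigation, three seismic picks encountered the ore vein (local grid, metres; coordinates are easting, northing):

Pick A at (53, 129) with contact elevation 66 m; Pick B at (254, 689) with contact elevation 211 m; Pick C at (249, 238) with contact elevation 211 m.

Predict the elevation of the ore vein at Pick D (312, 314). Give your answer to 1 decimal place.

Let the plane be z = a·easting + b·northing + c.
Pick B−Pick A: 201a + 560b = 145;  Pick C−Pick A: 196a + 109b = 145.
Solving gives a = 0.74439, b = −0.00825.
Then c = 66 − a·53 − b·129 = 27.61.
At (312, 314): z = 232.2 − 2.6 + 27.61 = 257.3 m.

257.3 m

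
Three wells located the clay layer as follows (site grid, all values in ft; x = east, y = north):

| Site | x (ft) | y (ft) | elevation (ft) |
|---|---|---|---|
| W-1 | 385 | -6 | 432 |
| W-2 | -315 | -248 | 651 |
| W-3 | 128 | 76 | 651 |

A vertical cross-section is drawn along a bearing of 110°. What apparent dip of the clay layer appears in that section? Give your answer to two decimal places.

Let the plane be z = a·x + b·y + c.
W-2−W-1: −700a − 242b = 219;  W-3−W-1: −257a + 82b = 219.
Solving gives a = −0.59331, b = 0.81122.
Unit vector along 110° is (sin 110°, cos 110°) = (0.9397, -0.3420).
Slope in that direction = a·(0.9397) + b·(-0.3420) = −0.83498.
Apparent dip = arctan|0.83498| = 39.86° (true dip is 45.1°, so apparent ≤ true as expected).

39.86°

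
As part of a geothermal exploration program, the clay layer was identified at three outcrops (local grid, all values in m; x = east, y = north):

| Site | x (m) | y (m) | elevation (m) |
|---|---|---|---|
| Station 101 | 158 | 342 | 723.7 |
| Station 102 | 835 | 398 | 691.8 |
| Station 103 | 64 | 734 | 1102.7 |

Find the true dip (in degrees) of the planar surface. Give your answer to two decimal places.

43.39°

Two edge vectors: Station 101→Station 102 = (677, 56, -31.9), Station 101→Station 103 = (-94, 392, 379).
Normal n = (Station 101→Station 102) × (Station 101→Station 103) = (33728.8, -253584.4, 270648).
So ∂z/∂x = −n_x/n_z = −0.12462 and ∂z/∂y = −n_y/n_z = 0.93695.
Gradient magnitude |∇z| = √(a² + b²) = √(0.01553 + 0.87788) = 0.94520.
True dip = arctan(0.94520) = 43.39°, dipping toward S (azimuth ≈ 172°).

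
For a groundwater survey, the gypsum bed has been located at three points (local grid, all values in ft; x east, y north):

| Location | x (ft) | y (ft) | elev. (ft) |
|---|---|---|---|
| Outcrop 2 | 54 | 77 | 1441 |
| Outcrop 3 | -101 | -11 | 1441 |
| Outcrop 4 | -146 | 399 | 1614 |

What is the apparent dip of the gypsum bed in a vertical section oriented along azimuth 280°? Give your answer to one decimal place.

16.2°

Let the plane be z = a·x + b·y + c.
Outcrop 3−Outcrop 2: −155a − 88b = 0;  Outcrop 4−Outcrop 2: −200a + 322b = 173.
Solving gives a = −0.22551, b = 0.39720.
Unit vector along 280° is (sin 280°, cos 280°) = (-0.9848, 0.1736).
Slope in that direction = a·(-0.9848) + b·(0.1736) = 0.29105.
Apparent dip = arctan|0.29105| = 16.2° (true dip is 24.5°, so apparent ≤ true as expected).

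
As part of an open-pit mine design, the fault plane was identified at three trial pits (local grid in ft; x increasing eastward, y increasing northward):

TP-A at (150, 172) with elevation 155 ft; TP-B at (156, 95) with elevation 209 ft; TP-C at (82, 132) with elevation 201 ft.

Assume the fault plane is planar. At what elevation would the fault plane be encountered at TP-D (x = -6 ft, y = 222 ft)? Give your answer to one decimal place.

158.3 ft

Two edge vectors: TP-A→TP-B = (6, -77, 54), TP-A→TP-C = (-68, -40, 46).
Normal n = (TP-A→TP-B) × (TP-A→TP-C) = (-1382, -3948, -5476).
So ∂z/∂x = −n_x/n_z = −0.25237 and ∂z/∂y = −n_y/n_z = −0.72096.
Intercept c from TP-A: 155 + 37.86 + 124.01 = 316.86.
At (-6, 222): z = 1.5 − 160.1 + 316.86 = 158.3 ft.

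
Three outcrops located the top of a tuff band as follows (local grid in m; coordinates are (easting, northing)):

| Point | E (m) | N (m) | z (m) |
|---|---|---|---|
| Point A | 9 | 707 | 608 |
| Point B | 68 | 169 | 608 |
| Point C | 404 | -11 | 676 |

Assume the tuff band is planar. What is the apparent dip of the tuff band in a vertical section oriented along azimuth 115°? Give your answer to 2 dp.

Let the plane be z = a·E + b·N + c.
Point B−Point A: 59a − 538b = 0;  Point C−Point A: 395a − 718b = 68.
Solving gives a = 0.21501, b = 0.02358.
Unit vector along 115° is (sin 115°, cos 115°) = (0.9063, -0.4226).
Slope in that direction = a·(0.9063) + b·(-0.4226) = 0.18490.
Apparent dip = arctan|0.18490| = 10.48° (true dip is 12.2°, so apparent ≤ true as expected).

10.48°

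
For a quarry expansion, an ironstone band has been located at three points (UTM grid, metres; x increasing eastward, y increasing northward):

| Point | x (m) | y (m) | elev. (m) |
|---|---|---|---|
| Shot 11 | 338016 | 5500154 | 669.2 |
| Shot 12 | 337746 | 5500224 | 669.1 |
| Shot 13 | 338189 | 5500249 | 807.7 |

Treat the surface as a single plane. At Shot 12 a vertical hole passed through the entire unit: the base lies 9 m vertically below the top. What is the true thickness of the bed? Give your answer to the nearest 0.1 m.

Let the plane be z = a·x + b·y + c.
Shot 12−Shot 11: −270a + 70b = −0.1;  Shot 13−Shot 11: 173a + 95b = 138.5.
Solving gives a = 0.25700, b = 0.98988.
|∇z| = √(a²+b²) = 1.02269, so dip δ = arctan(1.02269) = 45.64°.
True thickness = vertical thickness × cos δ = 9 × cos 45.64° = 6.3 m.

6.3 m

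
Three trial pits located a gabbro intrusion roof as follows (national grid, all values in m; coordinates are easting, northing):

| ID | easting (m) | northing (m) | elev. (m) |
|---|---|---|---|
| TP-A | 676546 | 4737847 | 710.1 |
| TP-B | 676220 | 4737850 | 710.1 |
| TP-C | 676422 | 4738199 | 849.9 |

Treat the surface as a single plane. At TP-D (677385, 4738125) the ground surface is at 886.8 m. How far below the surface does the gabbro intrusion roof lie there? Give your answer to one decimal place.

Let the plane be z = a·easting + b·northing + c.
TP-B−TP-A: −326a + 3b = 0;  TP-C−TP-A: −124a + 352b = 139.8.
Solving gives a = 0.003666725, b = 0.398450778.
Then c = 710.1 − a·676546 − b·4737847 = −1889569.43.
At (677385, 4738125): z_contact = 2483.78 + 1887909.59 − 1889569.43 = 823.95 m.
Depth below ground = 886.8 − 823.95 = 62.9 m.

62.9 m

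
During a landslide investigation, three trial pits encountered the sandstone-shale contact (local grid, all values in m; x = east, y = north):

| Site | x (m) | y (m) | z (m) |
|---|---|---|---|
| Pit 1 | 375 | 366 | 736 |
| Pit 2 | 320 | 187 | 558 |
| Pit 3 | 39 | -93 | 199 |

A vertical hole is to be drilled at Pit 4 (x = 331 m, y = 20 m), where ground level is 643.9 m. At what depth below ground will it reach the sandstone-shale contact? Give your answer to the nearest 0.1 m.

226.2 m

Two edge vectors: Pit 1→Pit 2 = (-55, -179, -178), Pit 1→Pit 3 = (-336, -459, -537).
Normal n = (Pit 1→Pit 2) × (Pit 1→Pit 3) = (14421, 30273, -34899).
So ∂z/∂x = −n_x/n_z = 0.41322 and ∂z/∂y = −n_y/n_z = 0.86745.
Intercept c from Pit 1: 736 − 154.96 − 317.49 = 263.56.
At (331, 20): z_contact = 136.78 + 17.35 + 263.56 = 417.68 m.
Depth below ground = 643.9 − 417.68 = 226.2 m.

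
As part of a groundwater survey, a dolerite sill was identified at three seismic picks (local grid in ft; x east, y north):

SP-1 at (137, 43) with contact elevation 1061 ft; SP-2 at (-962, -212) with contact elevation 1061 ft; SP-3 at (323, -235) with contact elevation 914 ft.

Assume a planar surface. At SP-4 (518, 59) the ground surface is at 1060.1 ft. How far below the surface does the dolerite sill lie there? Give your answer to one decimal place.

32.2 ft

Let the plane be z = a·x + b·y + c.
SP-2−SP-1: −1099a − 255b = 0;  SP-3−SP-1: 186a − 278b = −147.
Solving gives a = −0.10620, b = 0.45772.
Then c = 1061 − a·137 − b·43 = 1055.87.
At (518, 59): z_contact = −55.01 + 27.01 + 1055.87 = 1027.86 ft.
Depth below ground = 1060.1 − 1027.86 = 32.2 ft.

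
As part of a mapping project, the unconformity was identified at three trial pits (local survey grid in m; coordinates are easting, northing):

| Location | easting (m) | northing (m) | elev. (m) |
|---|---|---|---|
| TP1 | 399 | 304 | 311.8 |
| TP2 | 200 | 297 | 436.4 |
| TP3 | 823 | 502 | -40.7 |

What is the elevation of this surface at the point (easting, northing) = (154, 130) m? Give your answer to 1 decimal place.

543.8 m

Two edge vectors: TP1→TP2 = (-199, -7, 124.6), TP1→TP3 = (424, 198, -352.5).
Normal n = (TP1→TP2) × (TP1→TP3) = (-22203.3, -17317.1, -36434).
So ∂z/∂easting = −n_x/n_z = −0.60941 and ∂z/∂northing = −n_y/n_z = −0.47530.
Intercept c from TP1: 311.8 + 243.16 + 144.49 = 699.45.
At (154, 130): z = −93.8 − 61.8 + 699.45 = 543.8 m.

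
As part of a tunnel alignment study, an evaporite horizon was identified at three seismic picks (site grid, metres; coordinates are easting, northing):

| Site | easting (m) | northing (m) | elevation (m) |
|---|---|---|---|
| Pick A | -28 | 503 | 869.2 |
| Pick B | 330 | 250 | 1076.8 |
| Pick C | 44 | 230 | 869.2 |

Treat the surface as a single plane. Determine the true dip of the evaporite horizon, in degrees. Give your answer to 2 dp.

36.39°

Let the plane be z = a·easting + b·northing + c.
Pick B−Pick A: 358a − 253b = 207.6;  Pick C−Pick A: 72a − 273b = 0.
Solving gives a = 0.71273, b = 0.18797.
Gradient magnitude |∇z| = √(a² + b²) = √(0.50798 + 0.03533) = 0.73710.
True dip = arctan(0.73710) = 36.39°, dipping toward WSW (azimuth ≈ 255°).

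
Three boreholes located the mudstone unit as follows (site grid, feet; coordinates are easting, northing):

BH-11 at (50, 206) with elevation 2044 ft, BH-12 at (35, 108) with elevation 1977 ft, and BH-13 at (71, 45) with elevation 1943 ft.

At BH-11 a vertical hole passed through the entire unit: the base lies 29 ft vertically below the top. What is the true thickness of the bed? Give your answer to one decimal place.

Two edge vectors: BH-11→BH-12 = (-15, -98, -67), BH-11→BH-13 = (21, -161, -101).
Normal n = (BH-11→BH-12) × (BH-11→BH-13) = (-889, -2922, 4473).
So ∂z/∂easting = −n_x/n_z = 0.19875 and ∂z/∂northing = −n_y/n_z = 0.65325.
|∇z| = √(a²+b²) = 0.68282, so dip δ = arctan(0.68282) = 34.33°.
True thickness = vertical thickness × cos δ = 29 × cos 34.33° = 23.9 ft.

23.9 ft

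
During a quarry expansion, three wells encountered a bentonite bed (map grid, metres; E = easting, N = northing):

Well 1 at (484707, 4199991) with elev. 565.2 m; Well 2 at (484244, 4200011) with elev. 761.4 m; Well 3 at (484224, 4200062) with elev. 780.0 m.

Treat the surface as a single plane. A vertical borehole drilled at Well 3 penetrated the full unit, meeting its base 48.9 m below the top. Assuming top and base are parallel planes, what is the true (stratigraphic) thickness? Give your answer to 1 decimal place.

44.4 m

Two edge vectors: Well 1→Well 2 = (-463, 20, 196.2), Well 1→Well 3 = (-483, 71, 214.8).
Normal n = (Well 1→Well 2) × (Well 1→Well 3) = (-9634.2, 4687.8, -23213).
So ∂z/∂E = −n_x/n_z = −0.41503 and ∂z/∂N = −n_y/n_z = 0.20195.
|∇z| = √(a²+b²) = 0.46156, so dip δ = arctan(0.46156) = 24.78°.
True thickness = vertical thickness × cos δ = 48.9 × cos 24.78° = 44.4 m.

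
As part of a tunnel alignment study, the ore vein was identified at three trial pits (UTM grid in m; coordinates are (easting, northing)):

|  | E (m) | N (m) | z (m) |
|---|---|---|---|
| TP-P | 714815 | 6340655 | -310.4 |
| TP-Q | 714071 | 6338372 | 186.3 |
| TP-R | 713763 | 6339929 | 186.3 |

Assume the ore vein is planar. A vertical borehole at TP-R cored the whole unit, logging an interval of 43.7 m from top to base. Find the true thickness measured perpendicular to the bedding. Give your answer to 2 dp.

Let the plane be z = a·E + b·N + c.
TP-Q−TP-P: −744a − 2283b = 496.7;  TP-R−TP-P: −1052a − 726b = 496.7.
Solving gives a = −0.41543, b = −0.08218.
|∇z| = √(a²+b²) = 0.42349, so dip δ = arctan(0.42349) = 22.95°.
True thickness = vertical thickness × cos δ = 43.7 × cos 22.95° = 40.24 m.

40.24 m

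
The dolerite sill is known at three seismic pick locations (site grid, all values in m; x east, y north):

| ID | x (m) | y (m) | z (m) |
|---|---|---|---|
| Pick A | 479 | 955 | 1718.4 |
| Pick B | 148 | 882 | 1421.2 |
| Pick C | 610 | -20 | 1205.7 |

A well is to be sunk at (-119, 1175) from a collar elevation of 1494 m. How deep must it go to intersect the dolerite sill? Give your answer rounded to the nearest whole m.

92 m

Two edge vectors: Pick A→Pick B = (-331, -73, -297.2), Pick A→Pick C = (131, -975, -512.7).
Normal n = (Pick A→Pick B) × (Pick A→Pick C) = (-252342.9, -208636.9, 332288).
So ∂z/∂x = −n_x/n_z = 0.75941 and ∂z/∂y = −n_y/n_z = 0.62788.
Intercept c from Pick A: 1718.4 − 363.76 − 599.63 = 755.02.
At (-119, 1175): z_contact = −90.4 + 737.8 + 755.02 = 1402.4 m.
Depth below ground = 1494 − 1402.4 = 92 m.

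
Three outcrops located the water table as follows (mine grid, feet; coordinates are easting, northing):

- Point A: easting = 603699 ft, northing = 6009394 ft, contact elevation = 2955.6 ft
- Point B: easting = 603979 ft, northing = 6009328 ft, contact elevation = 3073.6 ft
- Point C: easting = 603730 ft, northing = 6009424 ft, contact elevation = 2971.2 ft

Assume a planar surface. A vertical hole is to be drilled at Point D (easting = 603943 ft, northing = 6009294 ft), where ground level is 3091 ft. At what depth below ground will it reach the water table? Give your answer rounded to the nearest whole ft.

35 ft

Let the plane be z = a·easting + b·northing + c.
Point B−Point A: 280a − 66b = 118;  Point C−Point A: 31a + 30b = 15.6.
Solving gives a = 0.43744974, b = 0.06796860.
Then c = 2955.6 − a·603699 − b·6009394 = −669582.47.
At (603943, 6009294): z_contact = 264194.7 + 408443.3 − 669582.47 = 3055.5 ft.
Depth below ground = 3091 − 3055.5 = 35 ft.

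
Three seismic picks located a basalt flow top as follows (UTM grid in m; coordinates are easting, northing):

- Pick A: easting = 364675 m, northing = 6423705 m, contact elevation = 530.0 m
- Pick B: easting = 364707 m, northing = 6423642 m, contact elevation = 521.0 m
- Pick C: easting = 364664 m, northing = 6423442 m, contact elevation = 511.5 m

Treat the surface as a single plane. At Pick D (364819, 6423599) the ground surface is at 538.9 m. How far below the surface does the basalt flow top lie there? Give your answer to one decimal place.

Two edge vectors: Pick A→Pick B = (32, -63, -9), Pick A→Pick C = (-11, -263, -18.5).
Normal n = (Pick A→Pick B) × (Pick A→Pick C) = (-1201.5, 691, -9109).
So ∂z/∂easting = −n_x/n_z = −0.131902514 and ∂z/∂northing = −n_y/n_z = 0.075859041.
Intercept c from Pick A: 530 + 48101.55 − 487296.10 = −438664.55.
At (364819, 6423599): z_contact = −48120.54 + 487288.06 − 438664.55 = 502.96 m.
Depth below ground = 538.9 − 502.96 = 35.9 m.

35.9 m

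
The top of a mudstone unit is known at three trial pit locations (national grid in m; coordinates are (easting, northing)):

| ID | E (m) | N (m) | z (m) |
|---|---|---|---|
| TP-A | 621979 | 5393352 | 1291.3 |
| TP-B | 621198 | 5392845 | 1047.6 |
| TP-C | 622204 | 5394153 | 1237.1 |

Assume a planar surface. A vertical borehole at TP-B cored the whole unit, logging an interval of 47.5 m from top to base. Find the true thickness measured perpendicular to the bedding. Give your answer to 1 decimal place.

Let the plane be z = a·E + b·N + c.
TP-B−TP-A: −781a − 507b = −243.7;  TP-C−TP-A: 225a + 801b = −54.2.
Solving gives a = 0.43535, b = −0.18995.
|∇z| = √(a²+b²) = 0.47498, so dip δ = arctan(0.47498) = 25.41°.
True thickness = vertical thickness × cos δ = 47.5 × cos 25.41° = 42.9 m.

42.9 m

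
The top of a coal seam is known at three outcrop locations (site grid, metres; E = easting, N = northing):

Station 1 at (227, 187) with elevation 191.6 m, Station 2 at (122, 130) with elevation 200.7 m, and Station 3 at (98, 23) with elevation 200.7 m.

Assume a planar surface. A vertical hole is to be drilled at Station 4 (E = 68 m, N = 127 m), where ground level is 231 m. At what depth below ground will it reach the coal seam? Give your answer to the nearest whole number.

Let the plane be z = a·E + b·N + c.
Station 2−Station 1: −105a − 57b = 9.1;  Station 3−Station 1: −129a − 164b = 9.1.
Solving gives a = −0.09868, b = 0.02213.
Then c = 191.6 − a·227 − b·187 = 209.86.
At (68, 127): z_contact = −6.7 + 2.8 + 209.86 = 206.0 m.
Depth below ground = 231 − 206.0 = 25 m.

25 m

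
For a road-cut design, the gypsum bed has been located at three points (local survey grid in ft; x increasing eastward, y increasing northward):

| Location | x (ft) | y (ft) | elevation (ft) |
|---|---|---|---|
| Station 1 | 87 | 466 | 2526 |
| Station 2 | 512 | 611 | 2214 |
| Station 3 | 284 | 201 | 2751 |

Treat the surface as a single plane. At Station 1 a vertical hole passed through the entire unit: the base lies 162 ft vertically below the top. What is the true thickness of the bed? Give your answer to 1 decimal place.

Let the plane be z = a·x + b·y + c.
Station 2−Station 1: 425a + 145b = −312;  Station 3−Station 1: 197a − 265b = 225.
Solving gives a = −0.35452, b = −1.11261.
|∇z| = √(a²+b²) = 1.16772, so dip δ = arctan(1.16772) = 49.42°.
True thickness = vertical thickness × cos δ = 162 × cos 49.42° = 105.4 ft.

105.4 ft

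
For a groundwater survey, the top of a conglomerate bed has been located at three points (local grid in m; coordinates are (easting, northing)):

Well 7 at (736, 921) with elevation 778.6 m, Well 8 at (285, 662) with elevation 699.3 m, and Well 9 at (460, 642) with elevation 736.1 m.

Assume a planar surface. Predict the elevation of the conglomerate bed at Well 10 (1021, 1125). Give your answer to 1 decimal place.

826.7 m

Let the plane be z = a·E + b·N + c.
Well 8−Well 7: −451a − 259b = −79.3;  Well 9−Well 7: −276a − 279b = −42.5.
Solving gives a = 0.204567, b = −0.050038.
Then c = 778.6 − a·736 − b·921 = 674.12.
At (1021, 1125): z = 208.9 − 56.3 + 674.12 = 826.7 m.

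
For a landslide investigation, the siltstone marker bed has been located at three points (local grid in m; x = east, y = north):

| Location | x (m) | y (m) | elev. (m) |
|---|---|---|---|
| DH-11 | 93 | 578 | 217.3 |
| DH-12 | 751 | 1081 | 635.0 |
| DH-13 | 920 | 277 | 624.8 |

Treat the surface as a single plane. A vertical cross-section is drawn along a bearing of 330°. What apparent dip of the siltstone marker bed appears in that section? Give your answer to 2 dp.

9.10°

Two edge vectors: DH-11→DH-12 = (658, 503, 417.7), DH-11→DH-13 = (827, -301, 407.5).
Normal n = (DH-11→DH-12) × (DH-11→DH-13) = (330700.2, 77302.9, -614039).
So ∂z/∂x = −n_x/n_z = 0.53857 and ∂z/∂y = −n_y/n_z = 0.12589.
Unit vector along 330° is (sin 330°, cos 330°) = (-0.5000, 0.8660).
Slope in that direction = a·(-0.5000) + b·(0.8660) = −0.16026.
Apparent dip = arctan|0.16026| = 9.10° (true dip is 28.9°, so apparent ≤ true as expected).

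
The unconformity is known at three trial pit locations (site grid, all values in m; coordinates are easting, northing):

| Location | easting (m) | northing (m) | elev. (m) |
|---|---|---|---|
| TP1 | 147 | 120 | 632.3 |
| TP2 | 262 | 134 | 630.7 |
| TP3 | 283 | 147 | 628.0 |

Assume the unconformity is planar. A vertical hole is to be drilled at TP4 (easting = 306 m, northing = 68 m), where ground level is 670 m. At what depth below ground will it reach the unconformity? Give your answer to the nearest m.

23 m

Let the plane be z = a·easting + b·northing + c.
TP2−TP1: 115a + 14b = −1.6;  TP3−TP1: 136a + 27b = −4.3.
Solving gives a = 0.01415, b = −0.23056.
Then c = 632.3 − a·147 − b·120 = 657.89.
At (306, 68): z_contact = 4.3 − 15.7 + 657.89 = 646.5 m.
Depth below ground = 670 − 646.5 = 23 m.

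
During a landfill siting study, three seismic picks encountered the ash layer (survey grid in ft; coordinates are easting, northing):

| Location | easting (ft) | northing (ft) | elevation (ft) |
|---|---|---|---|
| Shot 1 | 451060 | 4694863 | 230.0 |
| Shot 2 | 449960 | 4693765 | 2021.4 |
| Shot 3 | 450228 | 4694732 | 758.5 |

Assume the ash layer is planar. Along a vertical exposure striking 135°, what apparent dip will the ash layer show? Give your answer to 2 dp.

27.38°

Let the plane be z = a·easting + b·northing + c.
Shot 2−Shot 1: −1100a − 1098b = 1791.4;  Shot 3−Shot 1: −832a − 131b = 528.5.
Solving gives a = −0.44919, b = −1.18151.
Unit vector along 135° is (sin 135°, cos 135°) = (0.7071, -0.7071).
Slope in that direction = a·(0.7071) + b·(-0.7071) = 0.51783.
Apparent dip = arctan|0.51783| = 27.38° (true dip is 51.7°, so apparent ≤ true as expected).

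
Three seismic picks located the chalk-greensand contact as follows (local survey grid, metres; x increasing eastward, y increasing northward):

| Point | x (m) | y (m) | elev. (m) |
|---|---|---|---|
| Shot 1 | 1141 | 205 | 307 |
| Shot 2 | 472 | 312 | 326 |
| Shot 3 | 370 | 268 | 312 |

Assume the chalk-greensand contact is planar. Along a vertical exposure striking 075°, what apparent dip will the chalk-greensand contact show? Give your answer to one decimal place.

5.0°

Let the plane be z = a·x + b·y + c.
Shot 2−Shot 1: −669a + 107b = 19;  Shot 3−Shot 1: −771a + 63b = 5.
Solving gives a = 0.01641, b = 0.28015.
Unit vector along 075° is (sin 75°, cos 75°) = (0.9659, 0.2588).
Slope in that direction = a·(0.9659) + b·(0.2588) = 0.08836.
Apparent dip = arctan|0.08836| = 5.0° (true dip is 15.7°, so apparent ≤ true as expected).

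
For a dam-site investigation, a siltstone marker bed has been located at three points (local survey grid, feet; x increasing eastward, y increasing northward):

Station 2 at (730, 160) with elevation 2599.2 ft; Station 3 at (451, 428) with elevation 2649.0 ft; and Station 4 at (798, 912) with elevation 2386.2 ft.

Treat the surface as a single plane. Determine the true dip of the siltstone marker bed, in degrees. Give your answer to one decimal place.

25.7°

Two edge vectors: Station 2→Station 3 = (-279, 268, 49.8), Station 2→Station 4 = (68, 752, -213).
Normal n = (Station 2→Station 3) × (Station 2→Station 4) = (-94533.6, -56040.6, -228032).
So ∂z/∂x = −n_x/n_z = −0.41456 and ∂z/∂y = −n_y/n_z = −0.24576.
Gradient magnitude |∇z| = √(a² + b²) = √(0.17186 + 0.06040) = 0.48193.
True dip = arctan(0.48193) = 25.7°, dipping toward ENE (azimuth ≈ 059°).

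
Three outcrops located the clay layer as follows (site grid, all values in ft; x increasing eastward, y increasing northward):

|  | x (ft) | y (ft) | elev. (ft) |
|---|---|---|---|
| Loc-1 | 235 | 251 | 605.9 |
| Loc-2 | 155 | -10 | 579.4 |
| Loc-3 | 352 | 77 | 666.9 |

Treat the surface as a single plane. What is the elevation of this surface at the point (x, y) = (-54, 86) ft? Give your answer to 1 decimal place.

Two edge vectors: Loc-1→Loc-2 = (-80, -261, -26.5), Loc-1→Loc-3 = (117, -174, 61).
Normal n = (Loc-1→Loc-2) × (Loc-1→Loc-3) = (-20532, 1779.5, 44457).
So ∂z/∂x = −n_x/n_z = 0.46184 and ∂z/∂y = −n_y/n_z = −0.04003.
Intercept c from Loc-1: 605.9 − 108.53 + 10.05 = 507.41.
At (-54, 86): z = −24.9 − 3.4 + 507.41 = 479.0 ft.

479.0 ft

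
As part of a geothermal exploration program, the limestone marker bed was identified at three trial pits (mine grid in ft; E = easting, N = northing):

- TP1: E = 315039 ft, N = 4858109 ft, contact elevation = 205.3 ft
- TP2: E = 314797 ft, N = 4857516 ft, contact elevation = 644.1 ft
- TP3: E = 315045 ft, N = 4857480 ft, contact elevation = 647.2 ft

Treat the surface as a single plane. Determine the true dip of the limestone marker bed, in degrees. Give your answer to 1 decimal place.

Two edge vectors: TP1→TP2 = (-242, -593, 438.8), TP1→TP3 = (6, -629, 441.9).
Normal n = (TP1→TP2) × (TP1→TP3) = (13958.5, 109572.6, 155776).
So ∂z/∂E = −n_x/n_z = −0.08961 and ∂z/∂N = −n_y/n_z = −0.70340.
Gradient magnitude |∇z| = √(a² + b²) = √(0.00803 + 0.49477) = 0.70908.
True dip = arctan(0.70908) = 35.3°, dipping toward N (azimuth ≈ 007°).

35.3°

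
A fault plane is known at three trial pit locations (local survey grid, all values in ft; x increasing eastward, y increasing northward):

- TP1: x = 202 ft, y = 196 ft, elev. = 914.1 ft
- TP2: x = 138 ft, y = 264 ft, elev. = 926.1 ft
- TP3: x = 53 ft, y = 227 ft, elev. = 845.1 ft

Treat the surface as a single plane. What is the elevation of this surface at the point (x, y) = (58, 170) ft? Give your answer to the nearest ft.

805 ft

Let the plane be z = a·x + b·y + c.
TP2−TP1: −64a + 68b = 12;  TP3−TP1: −149a + 31b = −69.
Solving gives a = 0.62150, b = 0.76141.
Then c = 914.1 − a·202 − b·196 = 639.32.
At (58, 170): z = 36.0 + 129.4 + 639.32 = 804.8 ft.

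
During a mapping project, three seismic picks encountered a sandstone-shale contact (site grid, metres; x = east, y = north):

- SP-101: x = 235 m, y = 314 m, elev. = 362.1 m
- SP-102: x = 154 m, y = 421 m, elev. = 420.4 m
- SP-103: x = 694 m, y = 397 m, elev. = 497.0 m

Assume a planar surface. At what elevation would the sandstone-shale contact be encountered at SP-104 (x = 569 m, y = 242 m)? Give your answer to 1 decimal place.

Let the plane be z = a·x + b·y + c.
SP-102−SP-101: −81a + 107b = 58.3;  SP-103−SP-101: 459a + 83b = 134.9.
Solving gives a = 0.17185, b = 0.67495.
Then c = 362.1 − a·235 − b·314 = 109.78.
At (569, 242): z = 97.8 + 163.3 + 109.78 = 370.9 m.

370.9 m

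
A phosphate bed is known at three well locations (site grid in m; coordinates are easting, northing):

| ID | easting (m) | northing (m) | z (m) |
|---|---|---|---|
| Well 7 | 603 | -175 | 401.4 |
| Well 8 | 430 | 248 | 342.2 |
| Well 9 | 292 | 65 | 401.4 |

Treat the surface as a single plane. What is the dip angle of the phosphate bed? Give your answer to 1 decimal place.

Let the plane be z = a·easting + b·northing + c.
Well 8−Well 7: −173a + 423b = −59.2;  Well 9−Well 7: −311a + 240b = 0.
Solving gives a = −0.15781, b = −0.20449.
Gradient magnitude |∇z| = √(a² + b²) = √(0.02490 + 0.04182) = 0.25830.
True dip = arctan(0.25830) = 14.5°, dipping toward NE (azimuth ≈ 038°).

14.5°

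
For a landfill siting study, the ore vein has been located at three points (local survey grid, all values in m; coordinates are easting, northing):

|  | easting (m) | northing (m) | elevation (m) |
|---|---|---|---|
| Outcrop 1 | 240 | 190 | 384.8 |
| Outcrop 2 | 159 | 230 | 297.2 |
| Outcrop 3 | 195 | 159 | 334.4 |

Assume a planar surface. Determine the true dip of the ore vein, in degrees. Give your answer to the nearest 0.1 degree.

Two edge vectors: Outcrop 1→Outcrop 2 = (-81, 40, -87.6), Outcrop 1→Outcrop 3 = (-45, -31, -50.4).
Normal n = (Outcrop 1→Outcrop 2) × (Outcrop 1→Outcrop 3) = (-4731.6, -140.4, 4311).
So ∂z/∂easting = −n_x/n_z = 1.09756 and ∂z/∂northing = −n_y/n_z = 0.03257.
Gradient magnitude |∇z| = √(a² + b²) = √(1.20465 + 0.00106) = 1.09805.
True dip = arctan(1.09805) = 47.7°, dipping toward W (azimuth ≈ 268°).

47.7°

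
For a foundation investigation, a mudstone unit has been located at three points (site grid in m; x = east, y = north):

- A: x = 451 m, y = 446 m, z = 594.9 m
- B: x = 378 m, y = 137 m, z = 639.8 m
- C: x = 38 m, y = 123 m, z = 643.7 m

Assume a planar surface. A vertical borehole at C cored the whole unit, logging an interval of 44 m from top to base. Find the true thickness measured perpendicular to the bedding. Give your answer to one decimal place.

43.6 m

Let the plane be z = a·x + b·y + c.
B−A: −73a − 309b = 44.9;  C−A: −413a − 323b = 48.8.
Solving gives a = −0.00554, b = −0.14400.
|∇z| = √(a²+b²) = 0.14410, so dip δ = arctan(0.14410) = 8.20°.
True thickness = vertical thickness × cos δ = 44 × cos 8.20° = 43.6 m.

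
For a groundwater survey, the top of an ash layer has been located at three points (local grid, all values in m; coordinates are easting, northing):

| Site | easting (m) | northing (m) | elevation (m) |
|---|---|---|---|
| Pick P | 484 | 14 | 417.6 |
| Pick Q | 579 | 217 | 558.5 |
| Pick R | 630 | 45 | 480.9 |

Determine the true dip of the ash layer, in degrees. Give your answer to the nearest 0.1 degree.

32.3°

Let the plane be z = a·easting + b·northing + c.
Pick Q−Pick P: 95a + 203b = 140.9;  Pick R−Pick P: 146a + 31b = 63.3.
Solving gives a = 0.31776, b = 0.54538.
Gradient magnitude |∇z| = √(a² + b²) = √(0.10097 + 0.29744) = 0.63120.
True dip = arctan(0.63120) = 32.3°, dipping toward SSW (azimuth ≈ 210°).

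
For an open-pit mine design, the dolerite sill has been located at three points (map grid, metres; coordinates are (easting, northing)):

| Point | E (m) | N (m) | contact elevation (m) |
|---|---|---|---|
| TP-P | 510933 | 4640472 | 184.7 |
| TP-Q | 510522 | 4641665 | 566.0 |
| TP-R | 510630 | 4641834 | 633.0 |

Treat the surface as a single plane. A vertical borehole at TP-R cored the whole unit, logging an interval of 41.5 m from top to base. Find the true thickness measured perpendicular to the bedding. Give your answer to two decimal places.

Let the plane be z = a·E + b·N + c.
TP-Q−TP-P: −411a + 1193b = 381.3;  TP-R−TP-P: −303a + 1362b = 448.3.
Solving gives a = 0.07812, b = 0.34653.
|∇z| = √(a²+b²) = 0.35522, so dip δ = arctan(0.35522) = 19.56°.
True thickness = vertical thickness × cos δ = 41.5 × cos 19.56° = 39.11 m.

39.11 m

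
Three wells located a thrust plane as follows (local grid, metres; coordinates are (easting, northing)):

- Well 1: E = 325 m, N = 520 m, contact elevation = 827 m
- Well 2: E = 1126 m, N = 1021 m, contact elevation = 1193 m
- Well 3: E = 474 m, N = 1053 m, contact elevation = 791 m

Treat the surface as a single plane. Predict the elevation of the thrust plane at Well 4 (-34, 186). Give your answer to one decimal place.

Let the plane be z = a·E + b·N + c.
Well 2−Well 1: 801a + 501b = 366;  Well 3−Well 1: 149a + 533b = −36.
Solving gives a = 0.604949, b = −0.236656.
Then c = 827 − a·325 − b·520 = 753.45.
At (-34, 186): z = −20.6 − 44.0 + 753.45 = 688.9 m.

688.9 m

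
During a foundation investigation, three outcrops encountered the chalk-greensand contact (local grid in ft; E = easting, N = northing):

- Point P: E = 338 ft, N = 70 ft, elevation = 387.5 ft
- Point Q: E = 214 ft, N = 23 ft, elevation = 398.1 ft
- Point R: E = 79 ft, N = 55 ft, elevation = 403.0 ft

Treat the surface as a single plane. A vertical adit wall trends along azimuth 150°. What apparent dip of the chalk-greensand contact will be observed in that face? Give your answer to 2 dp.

Let the plane be z = a·E + b·N + c.
Point Q−Point P: −124a − 47b = 10.6;  Point R−Point P: −259a − 15b = 15.5.
Solving gives a = −0.05522, b = −0.07984.
Unit vector along 150° is (sin 150°, cos 150°) = (0.5000, -0.8660).
Slope in that direction = a·(0.5000) + b·(-0.8660) = 0.04153.
Apparent dip = arctan|0.04153| = 2.38° (true dip is 5.5°, so apparent ≤ true as expected).

2.38°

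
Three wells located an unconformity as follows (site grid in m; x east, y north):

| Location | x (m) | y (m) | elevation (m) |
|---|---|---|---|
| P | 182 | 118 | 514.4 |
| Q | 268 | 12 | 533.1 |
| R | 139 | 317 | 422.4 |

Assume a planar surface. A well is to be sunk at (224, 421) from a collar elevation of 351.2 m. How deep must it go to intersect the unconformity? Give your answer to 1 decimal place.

Two edge vectors: P→Q = (86, -106, 18.7), P→R = (-43, 199, -92).
Normal n = (P→Q) × (P→R) = (6030.7, 7107.9, 12556).
So ∂z/∂x = −n_x/n_z = −0.48030 and ∂z/∂y = −n_y/n_z = −0.56610.
Intercept c from P: 514.4 + 87.42 + 66.80 = 668.61.
At (224, 421): z_contact = −107.59 − 238.33 + 668.61 = 322.70 m.
Depth below ground = 351.2 − 322.70 = 28.5 m.

28.5 m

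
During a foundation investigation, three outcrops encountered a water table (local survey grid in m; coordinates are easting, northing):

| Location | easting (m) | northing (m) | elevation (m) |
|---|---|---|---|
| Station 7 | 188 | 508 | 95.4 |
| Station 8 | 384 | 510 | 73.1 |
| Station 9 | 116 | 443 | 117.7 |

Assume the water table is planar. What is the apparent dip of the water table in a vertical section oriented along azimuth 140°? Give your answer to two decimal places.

Let the plane be z = a·easting + b·northing + c.
Station 8−Station 7: 196a + 2b = −22.3;  Station 9−Station 7: −72a − 65b = 22.3.
Solving gives a = −0.11154, b = −0.21953.
Unit vector along 140° is (sin 140°, cos 140°) = (0.6428, -0.7660).
Slope in that direction = a·(0.6428) + b·(-0.7660) = 0.09648.
Apparent dip = arctan|0.09648| = 5.51° (true dip is 13.8°, so apparent ≤ true as expected).

5.51°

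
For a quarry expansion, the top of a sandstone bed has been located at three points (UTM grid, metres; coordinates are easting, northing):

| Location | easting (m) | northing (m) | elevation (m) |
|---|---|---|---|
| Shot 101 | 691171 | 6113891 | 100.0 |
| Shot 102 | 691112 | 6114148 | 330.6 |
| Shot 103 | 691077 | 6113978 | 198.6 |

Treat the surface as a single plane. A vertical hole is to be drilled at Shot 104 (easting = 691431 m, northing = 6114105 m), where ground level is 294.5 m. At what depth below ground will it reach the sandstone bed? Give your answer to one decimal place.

88.2 m

Two edge vectors: Shot 101→Shot 102 = (-59, 257, 230.6), Shot 101→Shot 103 = (-94, 87, 98.6).
Normal n = (Shot 101→Shot 102) × (Shot 101→Shot 103) = (5278, -15859, 19025).
So ∂z/∂easting = −n_x/n_z = −0.277424442 and ∂z/∂northing = −n_y/n_z = 0.833587385.
Intercept c from Shot 101: 100 + 191747.73 − 5096462.41 = −4904614.68.
At (691431, 6114105): z_contact = −191819.86 + 5096640.80 − 4904614.68 = 206.26 m.
Depth below ground = 294.5 − 206.26 = 88.2 m.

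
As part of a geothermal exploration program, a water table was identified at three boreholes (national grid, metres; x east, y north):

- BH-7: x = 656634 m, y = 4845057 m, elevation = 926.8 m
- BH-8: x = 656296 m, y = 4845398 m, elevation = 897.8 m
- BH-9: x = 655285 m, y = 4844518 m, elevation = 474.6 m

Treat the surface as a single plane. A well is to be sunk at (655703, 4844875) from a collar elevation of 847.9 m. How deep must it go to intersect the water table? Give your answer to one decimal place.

199.5 m

Two edge vectors: BH-7→BH-8 = (-338, 341, -29), BH-7→BH-9 = (-1349, -539, -452.2).
Normal n = (BH-7→BH-8) × (BH-7→BH-9) = (-169831.2, -113722.6, 642191).
So ∂z/∂x = −n_x/n_z = 0.264455902 and ∂z/∂y = −n_y/n_z = 0.177085322.
Intercept c from BH-7: 926.8 − 173650.74 − 857988.48 = −1030712.42.
At (655703, 4844875): z_contact = 173404.53 + 857956.25 − 1030712.42 = 648.36 m.
Depth below ground = 847.9 − 648.36 = 199.5 m.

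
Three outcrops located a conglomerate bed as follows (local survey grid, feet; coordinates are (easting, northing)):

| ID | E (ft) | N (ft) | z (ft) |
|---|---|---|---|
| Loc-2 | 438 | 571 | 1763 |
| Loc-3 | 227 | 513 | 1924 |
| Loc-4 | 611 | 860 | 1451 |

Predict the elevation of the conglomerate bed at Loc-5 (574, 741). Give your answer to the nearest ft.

Two edge vectors: Loc-2→Loc-3 = (-211, -58, 161), Loc-2→Loc-4 = (173, 289, -312).
Normal n = (Loc-2→Loc-3) × (Loc-2→Loc-4) = (-28433, -37979, -50945).
So ∂z/∂E = −n_x/n_z = −0.55811 and ∂z/∂N = −n_y/n_z = −0.74549.
Intercept c from Loc-2: 1763 + 244.45 + 425.67 = 2433.13.
At (574, 741): z = −320.4 − 552.4 + 2433.13 = 1560.4 ft.

1560 ft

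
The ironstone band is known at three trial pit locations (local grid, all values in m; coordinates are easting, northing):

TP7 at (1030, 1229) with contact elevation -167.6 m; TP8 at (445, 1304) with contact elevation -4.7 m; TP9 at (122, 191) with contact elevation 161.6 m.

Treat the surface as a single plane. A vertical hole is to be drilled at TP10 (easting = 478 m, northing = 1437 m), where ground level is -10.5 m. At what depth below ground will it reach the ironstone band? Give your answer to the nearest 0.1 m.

Let the plane be z = a·easting + b·northing + c.
TP8−TP7: −585a + 75b = 162.9;  TP9−TP7: −908a − 1038b = 329.2.
Solving gives a = −0.286941, b = −0.066144.
Then c = -167.6 − a·1030 − b·1229 = 209.24.
At (478, 1437): z_contact = −137.16 − 95.05 + 209.24 = -22.97 m.
Depth below ground = -10.5 − (-22.97) = 12.5 m.

12.5 m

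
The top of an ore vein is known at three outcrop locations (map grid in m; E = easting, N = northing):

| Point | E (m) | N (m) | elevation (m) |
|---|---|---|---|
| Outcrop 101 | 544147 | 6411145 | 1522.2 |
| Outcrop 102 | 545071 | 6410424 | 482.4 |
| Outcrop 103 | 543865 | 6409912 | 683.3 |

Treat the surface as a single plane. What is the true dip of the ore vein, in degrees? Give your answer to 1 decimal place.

43.3°

Let the plane be z = a·E + b·N + c.
Outcrop 102−Outcrop 101: 924a − 721b = −1039.8;  Outcrop 103−Outcrop 101: −282a − 1233b = −838.9.
Solving gives a = −0.50441, b = 0.79574.
Gradient magnitude |∇z| = √(a² + b²) = √(0.25443 + 0.63320) = 0.94214.
True dip = arctan(0.94214) = 43.3°, dipping toward SSE (azimuth ≈ 148°).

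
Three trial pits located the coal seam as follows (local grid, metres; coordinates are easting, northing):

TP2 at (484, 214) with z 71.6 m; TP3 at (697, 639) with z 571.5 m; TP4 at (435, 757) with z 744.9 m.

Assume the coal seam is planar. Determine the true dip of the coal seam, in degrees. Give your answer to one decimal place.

Let the plane be z = a·easting + b·northing + c.
TP3−TP2: 213a + 425b = 499.9;  TP4−TP2: −49a + 543b = 673.3.
Solving gives a = −0.10775, b = 1.23024.
Gradient magnitude |∇z| = √(a² + b²) = √(0.01161 + 1.51349) = 1.23495.
True dip = arctan(1.23495) = 51.0°, dipping toward S (azimuth ≈ 175°).

51.0°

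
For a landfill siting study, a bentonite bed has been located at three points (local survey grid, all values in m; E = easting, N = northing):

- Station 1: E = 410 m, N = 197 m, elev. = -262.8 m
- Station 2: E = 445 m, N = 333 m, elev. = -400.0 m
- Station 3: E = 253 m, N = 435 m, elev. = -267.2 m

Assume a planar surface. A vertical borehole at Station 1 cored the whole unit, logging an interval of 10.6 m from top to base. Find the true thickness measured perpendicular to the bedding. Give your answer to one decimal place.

6.5 m

Two edge vectors: Station 1→Station 2 = (35, 136, -137.2), Station 1→Station 3 = (-157, 238, -4.4).
Normal n = (Station 1→Station 2) × (Station 1→Station 3) = (32055.2, 21694.4, 29682).
So ∂z/∂E = −n_x/n_z = −1.07995 and ∂z/∂N = −n_y/n_z = −0.73089.
|∇z| = √(a²+b²) = 1.30404, so dip δ = arctan(1.30404) = 52.52°.
True thickness = vertical thickness × cos δ = 10.6 × cos 52.52° = 6.5 m.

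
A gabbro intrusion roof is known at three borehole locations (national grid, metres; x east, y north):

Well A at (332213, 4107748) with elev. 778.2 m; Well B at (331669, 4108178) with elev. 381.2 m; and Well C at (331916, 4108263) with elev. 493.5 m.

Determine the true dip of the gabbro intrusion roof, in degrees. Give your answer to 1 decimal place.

30.5°

Two edge vectors: Well A→Well B = (-544, 430, -397), Well A→Well C = (-297, 515, -284.7).
Normal n = (Well A→Well B) × (Well A→Well C) = (82034, -36967.8, -152450).
So ∂z/∂x = −n_x/n_z = 0.53810 and ∂z/∂y = −n_y/n_z = −0.24249.
Gradient magnitude |∇z| = √(a² + b²) = √(0.28956 + 0.05880) = 0.59022.
True dip = arctan(0.59022) = 30.5°, dipping toward WNW (azimuth ≈ 294°).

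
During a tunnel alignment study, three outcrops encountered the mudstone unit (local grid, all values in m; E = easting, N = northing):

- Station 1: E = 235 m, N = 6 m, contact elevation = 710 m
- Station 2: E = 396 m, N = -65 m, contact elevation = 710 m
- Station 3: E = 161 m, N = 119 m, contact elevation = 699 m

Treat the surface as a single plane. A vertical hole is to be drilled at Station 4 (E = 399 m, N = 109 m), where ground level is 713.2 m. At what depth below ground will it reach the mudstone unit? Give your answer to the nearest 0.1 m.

27.2 m

Two edge vectors: Station 1→Station 2 = (161, -71, 0), Station 1→Station 3 = (-74, 113, -11).
Normal n = (Station 1→Station 2) × (Station 1→Station 3) = (781, 1771, 12939).
So ∂z/∂E = −n_x/n_z = −0.06036 and ∂z/∂N = −n_y/n_z = −0.13687.
Intercept c from Station 1: 710 + 14.18 + 0.82 = 725.01.
At (399, 109): z_contact = −24.08 − 14.92 + 725.01 = 686.00 m.
Depth below ground = 713.2 − 686.00 = 27.2 m.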